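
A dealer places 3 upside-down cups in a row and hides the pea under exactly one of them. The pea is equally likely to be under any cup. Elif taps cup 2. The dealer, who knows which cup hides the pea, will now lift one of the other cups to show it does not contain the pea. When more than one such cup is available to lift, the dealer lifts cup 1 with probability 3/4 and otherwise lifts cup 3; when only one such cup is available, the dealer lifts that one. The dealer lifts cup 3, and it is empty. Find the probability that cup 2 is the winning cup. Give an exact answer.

1/5

Consider each possible location of the pea in turn.
If it is under cup 1 (prior 1/3): only cup 3 is available, probability 1; weight (1/3)·1 = 1/3.
If it is under cup 2 (prior 1/3): cup 1 is available but not opened, probability 1/4; weight (1/3)·(1/4) = 1/12.
If it is under cup 3 (prior 1/3): the dealer opened cup 3, so this case is ruled out; weight (1/3)·0 = 0.
The weights sum to 5/12.
So P(the pea under cup 2 | the dealer opened cup 3) = (1/12) / (5/12) = 1/5.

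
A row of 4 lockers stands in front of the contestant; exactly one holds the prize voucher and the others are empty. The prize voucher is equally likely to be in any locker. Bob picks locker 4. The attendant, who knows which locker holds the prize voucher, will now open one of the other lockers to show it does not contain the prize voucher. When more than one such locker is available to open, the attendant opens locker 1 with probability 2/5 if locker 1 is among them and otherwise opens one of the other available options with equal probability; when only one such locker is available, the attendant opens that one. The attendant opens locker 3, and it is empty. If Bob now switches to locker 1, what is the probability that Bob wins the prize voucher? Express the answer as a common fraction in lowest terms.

5/14

Apply Bayes' rule, conditioning on where the prize voucher actually is.
If it is in locker 1 (prior 1/4): locker 1 holds the prize so is unavailable; the attendant chooses uniformly among the 2 others, probability 1/2; weight (1/4)·(1/2) = 1/8.
If it is in locker 2 (prior 1/4): locker 1 is available but not opened, probability 3/5; weight (1/4)·(3/5) = 3/20.
If it is in locker 3 (prior 1/4): the attendant opened locker 3, so this case is ruled out; weight (1/4)·0 = 0.
If it is in locker 4 (prior 1/4): locker 1 is available but not opened; locker 3 gets probability (1 − 2/5)/2 = 3/10; weight (1/4)·(3/10) = 3/40.
The weights sum to 7/20.
So P(the prize voucher in locker 1 | the attendant opened locker 3) = (1/8) / (7/20) = 5/14.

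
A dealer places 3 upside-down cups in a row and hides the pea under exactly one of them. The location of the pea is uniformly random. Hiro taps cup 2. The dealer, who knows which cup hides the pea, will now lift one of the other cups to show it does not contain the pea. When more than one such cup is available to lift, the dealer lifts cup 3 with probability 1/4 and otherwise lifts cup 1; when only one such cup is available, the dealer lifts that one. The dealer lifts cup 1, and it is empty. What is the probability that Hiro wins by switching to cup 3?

Condition on the true location of the pea.
If it is under cup 1 (prior 1/3): the dealer opened cup 1, so this case is ruled out; weight (1/3)·0 = 0.
If it is under cup 2 (prior 1/3): cup 3 is available but not opened, probability 3/4; weight (1/3)·(3/4) = 1/4.
If it is under cup 3 (prior 1/3): only cup 1 is available, probability 1; weight (1/3)·1 = 1/3.
The weights sum to 7/12.
So P(the pea under cup 3 | the dealer opened cup 1) = (1/3) / (7/12) = 4/7.

4/7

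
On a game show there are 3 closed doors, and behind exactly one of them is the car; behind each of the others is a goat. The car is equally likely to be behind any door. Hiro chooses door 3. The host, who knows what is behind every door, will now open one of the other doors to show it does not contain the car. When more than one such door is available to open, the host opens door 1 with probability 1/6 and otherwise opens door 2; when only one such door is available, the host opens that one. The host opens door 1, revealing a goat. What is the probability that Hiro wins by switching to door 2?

6/7

Consider each possible location of the car in turn.
If it is behind door 1 (prior 1/3): the host opened door 1, so this case is ruled out; weight (1/3)·0 = 0.
If it is behind door 2 (prior 1/3): only door 1 is available, probability 1; weight (1/3)·1 = 1/3.
If it is behind door 3 (prior 1/3): door 1 is available, opened with probability 1/6; weight (1/3)·(1/6) = 1/18.
The weights sum to 7/18.
So P(the car behind door 2 | the host opened door 1) = (1/3) / (7/18) = 6/7.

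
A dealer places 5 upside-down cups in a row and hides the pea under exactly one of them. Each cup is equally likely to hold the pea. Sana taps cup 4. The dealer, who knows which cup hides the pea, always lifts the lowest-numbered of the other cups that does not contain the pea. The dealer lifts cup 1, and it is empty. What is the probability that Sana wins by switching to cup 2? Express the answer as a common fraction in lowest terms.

Consider each possible location of the pea in turn.
If it is under cup 1 (prior 1/5): the dealer opened cup 1, so this case is ruled out; weight (1/5)·0 = 0.
If it is under any of cups 2, 3, 4, and 5 (prior 1/5 each): cup 1 is the lowest-numbered option available, probability 1; weight (1/5)·1 = 1/5 each.
The weights sum to 4/5.
So P(the pea under cup 2 | the dealer opened cup 1) = (1/5) / (4/5) = 1/4.

1/4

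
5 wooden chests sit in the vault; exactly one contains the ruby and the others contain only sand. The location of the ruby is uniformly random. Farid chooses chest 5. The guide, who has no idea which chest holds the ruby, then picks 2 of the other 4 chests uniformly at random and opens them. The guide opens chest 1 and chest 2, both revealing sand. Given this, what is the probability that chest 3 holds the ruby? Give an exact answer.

Because the guide chose which chests to open without knowing where the ruby is, the choice is independent of the prize location. Learning that none of the 2 opened chests holds the ruby simply rules out those 2 locations and leaves the remaining 3 chests still equally likely by symmetry.
So P(the ruby in chest 3) = 1/3.

1/3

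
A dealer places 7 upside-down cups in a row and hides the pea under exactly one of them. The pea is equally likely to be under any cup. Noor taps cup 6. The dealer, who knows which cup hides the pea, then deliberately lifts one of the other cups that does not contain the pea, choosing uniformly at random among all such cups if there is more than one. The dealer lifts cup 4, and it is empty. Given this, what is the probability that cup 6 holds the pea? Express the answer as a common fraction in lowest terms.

Condition on the true location of the pea.
If it is under any of cups 1, 2, 3, 5, and 7 (prior 1/7 each): the dealer has 5 equally likely choices, so probability 1/5; weight (1/7)·(1/5) = 1/35 each.
If it is under cup 4 (prior 1/7): the dealer opened cup 4, so this case is ruled out; weight (1/7)·0 = 0.
If it is under cup 6 (prior 1/7): the dealer has 6 equally likely choices, so probability 1/6; weight (1/7)·(1/6) = 1/42.
The weights sum to 1/6.
So P(the pea under cup 6 | the dealer opened cup 4) = (1/42) / (1/6) = 1/7.

1/7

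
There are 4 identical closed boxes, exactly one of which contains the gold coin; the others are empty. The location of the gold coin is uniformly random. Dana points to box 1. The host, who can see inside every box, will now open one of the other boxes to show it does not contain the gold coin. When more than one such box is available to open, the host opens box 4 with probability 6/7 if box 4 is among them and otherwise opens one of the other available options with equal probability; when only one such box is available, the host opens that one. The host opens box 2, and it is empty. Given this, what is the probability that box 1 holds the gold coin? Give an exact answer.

1/10

Apply Bayes' rule, conditioning on where the gold coin actually is.
If it is in box 1 (prior 1/4): box 4 is available but not opened; box 2 gets probability (1 − 6/7)/2 = 1/14; weight (1/4)·(1/14) = 1/56.
If it is in box 2 (prior 1/4): the host opened box 2, so this case is ruled out; weight (1/4)·0 = 0.
If it is in box 3 (prior 1/4): box 4 is available but not opened, probability 1/7; weight (1/4)·(1/7) = 1/28.
If it is in box 4 (prior 1/4): box 4 holds the prize so is unavailable; the host chooses uniformly among the 2 others, probability 1/2; weight (1/4)·(1/2) = 1/8.
The weights sum to 5/28.
So P(the gold coin in box 1 | the host opened box 2) = (1/56) / (5/28) = 1/10.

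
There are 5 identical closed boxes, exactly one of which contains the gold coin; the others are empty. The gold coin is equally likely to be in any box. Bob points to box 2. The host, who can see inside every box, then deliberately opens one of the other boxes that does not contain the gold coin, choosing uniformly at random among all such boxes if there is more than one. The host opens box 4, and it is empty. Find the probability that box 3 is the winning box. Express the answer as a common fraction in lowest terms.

4/15

Condition on the true location of the gold coin.
If it is in any of boxes 1, 3, and 5 (prior 1/5 each): the host has 3 equally likely choices, so probability 1/3; weight (1/5)·(1/3) = 1/15 each.
If it is in box 2 (prior 1/5): the host has 4 equally likely choices, so probability 1/4; weight (1/5)·(1/4) = 1/20.
If it is in box 4 (prior 1/5): the host opened box 4, so this case is ruled out; weight (1/5)·0 = 0.
The weights sum to 1/4.
So P(the gold coin in box 3 | the host opened box 4) = (1/15) / (1/4) = 4/15.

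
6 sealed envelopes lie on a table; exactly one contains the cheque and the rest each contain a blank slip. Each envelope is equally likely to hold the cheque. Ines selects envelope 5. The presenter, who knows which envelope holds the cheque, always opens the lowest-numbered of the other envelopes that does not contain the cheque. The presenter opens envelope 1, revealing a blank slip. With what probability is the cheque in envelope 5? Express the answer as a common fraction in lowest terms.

1/5

Consider each possible location of the cheque in turn.
If it is in envelope 1 (prior 1/6): the presenter opened envelope 1, so this case is ruled out; weight (1/6)·0 = 0.
If it is in any of envelopes 2, 3, 4, 5, and 6 (prior 1/6 each): envelope 1 is the lowest-numbered option available, probability 1; weight (1/6)·1 = 1/6 each.
The weights sum to 5/6.
So P(the cheque in envelope 5 | the presenter opened envelope 1) = (1/6) / (5/6) = 1/5.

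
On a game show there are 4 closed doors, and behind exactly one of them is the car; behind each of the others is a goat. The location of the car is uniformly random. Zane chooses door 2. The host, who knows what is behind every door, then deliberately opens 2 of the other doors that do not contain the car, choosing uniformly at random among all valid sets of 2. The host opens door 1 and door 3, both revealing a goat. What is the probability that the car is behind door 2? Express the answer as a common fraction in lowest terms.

Apply Bayes' rule, conditioning on where the car actually is.
If it is behind either of doors 1 and 3 (prior 1/4 each): that door was opened and seen not to hold the prize — ruled out; weight (1/4)·0 = 0 each.
If it is behind door 2 (prior 1/4): the host has 3 equally likely choices, so probability 1/3; weight (1/4)·(1/3) = 1/12.
If it is behind door 4 (prior 1/4): the host has no choice, probability 1; weight (1/4)·1 = 1/4.
The weights sum to 1/3.
So P(the car behind door 2 | the host opened door 1 and door 3) = (1/12) / (1/3) = 1/4.

1/4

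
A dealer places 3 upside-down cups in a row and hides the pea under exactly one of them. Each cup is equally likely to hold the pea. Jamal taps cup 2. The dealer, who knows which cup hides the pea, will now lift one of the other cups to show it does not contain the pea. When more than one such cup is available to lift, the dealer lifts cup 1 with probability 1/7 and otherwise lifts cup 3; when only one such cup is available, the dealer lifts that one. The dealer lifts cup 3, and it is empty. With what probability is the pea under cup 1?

Consider each possible location of the pea in turn.
If it is under cup 1 (prior 1/3): only cup 3 is available, probability 1; weight (1/3)·1 = 1/3.
If it is under cup 2 (prior 1/3): cup 1 is available but not opened, probability 6/7; weight (1/3)·(6/7) = 2/7.
If it is under cup 3 (prior 1/3): the dealer opened cup 3, so this case is ruled out; weight (1/3)·0 = 0.
The weights sum to 13/21.
So P(the pea under cup 1 | the dealer opened cup 3) = (1/3) / (13/21) = 7/13.

7/13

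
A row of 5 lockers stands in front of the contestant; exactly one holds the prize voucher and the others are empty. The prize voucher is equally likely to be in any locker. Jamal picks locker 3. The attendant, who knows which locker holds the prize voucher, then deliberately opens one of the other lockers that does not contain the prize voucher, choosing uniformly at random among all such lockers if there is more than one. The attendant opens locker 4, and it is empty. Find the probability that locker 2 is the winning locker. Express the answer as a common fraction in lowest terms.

Apply Bayes' rule, conditioning on where the prize voucher actually is.
If it is in any of lockers 1, 2, and 5 (prior 1/5 each): the attendant has 3 equally likely choices, so probability 1/3; weight (1/5)·(1/3) = 1/15 each.
If it is in locker 3 (prior 1/5): the attendant has 4 equally likely choices, so probability 1/4; weight (1/5)·(1/4) = 1/20.
If it is in locker 4 (prior 1/5): the attendant opened locker 4, so this case is ruled out; weight (1/5)·0 = 0.
The weights sum to 1/4.
So P(the prize voucher in locker 2 | the attendant opened locker 4) = (1/15) / (1/4) = 4/15.

4/15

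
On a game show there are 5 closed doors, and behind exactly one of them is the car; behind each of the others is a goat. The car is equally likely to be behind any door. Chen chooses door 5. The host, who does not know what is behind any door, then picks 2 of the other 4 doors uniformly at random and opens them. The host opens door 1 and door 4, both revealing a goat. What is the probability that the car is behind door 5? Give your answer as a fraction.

Apply Bayes' rule, conditioning on where the car actually is.
If it is behind either of doors 1 and 4 (prior 1/5 each): that door was opened and seen not to hold the prize — ruled out; weight (1/5)·0 = 0 each.
If it is behind any of doors 2, 3, and 5 (prior 1/5 each): the host picks exactly this set with probability 1/6 regardless, and none is the prize; weight (1/5)·(1/6) = 1/30 each.
The weights sum to 1/10.
So P(the car behind door 5 | the host opened door 1 and door 4) = (1/30) / (1/10) = 1/3.

1/3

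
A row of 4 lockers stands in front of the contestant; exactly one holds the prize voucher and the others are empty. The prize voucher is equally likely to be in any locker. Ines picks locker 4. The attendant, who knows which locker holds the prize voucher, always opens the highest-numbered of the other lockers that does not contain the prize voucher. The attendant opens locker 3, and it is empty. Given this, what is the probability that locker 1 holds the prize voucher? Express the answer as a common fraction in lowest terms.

Consider each possible location of the prize voucher in turn.
If it is in any of lockers 1, 2, and 4 (prior 1/4 each): locker 3 is the highest-numbered option available, probability 1; weight (1/4)·1 = 1/4 each.
If it is in locker 3 (prior 1/4): the attendant opened locker 3, so this case is ruled out; weight (1/4)·0 = 0.
The weights sum to 3/4.
So P(the prize voucher in locker 1 | the attendant opened locker 3) = (1/4) / (3/4) = 1/3.

1/3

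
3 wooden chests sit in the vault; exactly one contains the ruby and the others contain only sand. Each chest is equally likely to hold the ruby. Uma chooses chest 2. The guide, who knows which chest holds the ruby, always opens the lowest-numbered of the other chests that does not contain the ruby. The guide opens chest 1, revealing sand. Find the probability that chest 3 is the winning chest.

Condition on the true location of the ruby.
If it is in chest 1 (prior 1/3): the guide opened chest 1, so this case is ruled out; weight (1/3)·0 = 0.
If it is in either of chests 2 and 3 (prior 1/3 each): chest 1 is the lowest-numbered option available, probability 1; weight (1/3)·1 = 1/3 each.
The weights sum to 2/3.
So P(the ruby in chest 3 | the guide opened chest 1) = (1/3) / (2/3) = 1/2.

1/2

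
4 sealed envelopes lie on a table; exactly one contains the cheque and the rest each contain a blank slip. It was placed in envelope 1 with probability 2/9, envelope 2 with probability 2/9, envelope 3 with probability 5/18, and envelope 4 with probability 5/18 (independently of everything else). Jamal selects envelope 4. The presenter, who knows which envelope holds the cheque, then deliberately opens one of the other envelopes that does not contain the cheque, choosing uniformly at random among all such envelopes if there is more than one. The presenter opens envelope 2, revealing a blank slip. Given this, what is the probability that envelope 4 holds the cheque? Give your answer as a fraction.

Apply Bayes' rule, conditioning on where the cheque actually is.
If it is in envelope 1 (prior 2/9): the presenter has 2 equally likely choices, so probability 1/2; weight (2/9)·(1/2) = 1/9.
If it is in envelope 2 (prior 2/9): the presenter opened envelope 2, so this case is ruled out; weight (2/9)·0 = 0.
If it is in envelope 3 (prior 5/18): the presenter has 2 equally likely choices, so probability 1/2; weight (5/18)·(1/2) = 5/36.
If it is in envelope 4 (prior 5/18): the presenter has 3 equally likely choices, so probability 1/3; weight (5/18)·(1/3) = 5/54.
The weights sum to 37/108.
So P(the cheque in envelope 4 | the presenter opened envelope 2) = (5/54) / (37/108) = 10/37.

10/37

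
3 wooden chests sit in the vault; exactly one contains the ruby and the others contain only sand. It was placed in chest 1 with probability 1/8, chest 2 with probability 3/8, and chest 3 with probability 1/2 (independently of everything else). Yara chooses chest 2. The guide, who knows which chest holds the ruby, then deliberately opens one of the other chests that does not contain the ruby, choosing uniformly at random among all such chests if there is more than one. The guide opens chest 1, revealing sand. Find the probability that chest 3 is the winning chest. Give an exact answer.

Consider each possible location of the ruby in turn.
If it is in chest 1 (prior 1/8): the guide opened chest 1, so this case is ruled out; weight (1/8)·0 = 0.
If it is in chest 2 (prior 3/8): the guide has 2 equally likely choices, so probability 1/2; weight (3/8)·(1/2) = 3/16.
If it is in chest 3 (prior 1/2): the guide has no choice, probability 1; weight (1/2)·1 = 1/2.
The weights sum to 11/16.
So P(the ruby in chest 3 | the guide opened chest 1) = (1/2) / (11/16) = 8/11.

8/11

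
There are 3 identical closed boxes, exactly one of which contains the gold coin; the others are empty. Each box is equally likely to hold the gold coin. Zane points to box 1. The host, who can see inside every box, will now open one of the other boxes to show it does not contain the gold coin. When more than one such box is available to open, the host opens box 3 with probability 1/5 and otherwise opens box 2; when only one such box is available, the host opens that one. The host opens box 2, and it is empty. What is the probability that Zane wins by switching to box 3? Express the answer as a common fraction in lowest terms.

5/9

Condition on the true location of the gold coin.
If it is in box 1 (prior 1/3): box 3 is available but not opened, probability 4/5; weight (1/3)·(4/5) = 4/15.
If it is in box 2 (prior 1/3): the host opened box 2, so this case is ruled out; weight (1/3)·0 = 0.
If it is in box 3 (prior 1/3): only box 2 is available, probability 1; weight (1/3)·1 = 1/3.
The weights sum to 3/5.
So P(the gold coin in box 3 | the host opened box 2) = (1/3) / (3/5) = 5/9.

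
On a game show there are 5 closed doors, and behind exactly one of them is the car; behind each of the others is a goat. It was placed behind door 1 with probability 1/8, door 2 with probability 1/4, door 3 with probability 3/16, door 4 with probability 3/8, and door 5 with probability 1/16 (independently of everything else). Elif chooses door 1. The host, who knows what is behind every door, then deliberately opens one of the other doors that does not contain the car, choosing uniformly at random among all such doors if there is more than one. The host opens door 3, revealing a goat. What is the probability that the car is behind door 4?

Condition on the true location of the car.
If it is behind door 1 (prior 1/8): the host has 4 equally likely choices, so probability 1/4; weight (1/8)·(1/4) = 1/32.
If it is behind door 2 (prior 1/4): the host has 3 equally likely choices, so probability 1/3; weight (1/4)·(1/3) = 1/12.
If it is behind door 3 (prior 3/16): the host opened door 3, so this case is ruled out; weight (3/16)·0 = 0.
If it is behind door 4 (prior 3/8): the host has 3 equally likely choices, so probability 1/3; weight (3/8)·(1/3) = 1/8.
If it is behind door 5 (prior 1/16): the host has 3 equally likely choices, so probability 1/3; weight (1/16)·(1/3) = 1/48.
The weights sum to 25/96.
So P(the car behind door 4 | the host opened door 3) = (1/8) / (25/96) = 12/25.

12/25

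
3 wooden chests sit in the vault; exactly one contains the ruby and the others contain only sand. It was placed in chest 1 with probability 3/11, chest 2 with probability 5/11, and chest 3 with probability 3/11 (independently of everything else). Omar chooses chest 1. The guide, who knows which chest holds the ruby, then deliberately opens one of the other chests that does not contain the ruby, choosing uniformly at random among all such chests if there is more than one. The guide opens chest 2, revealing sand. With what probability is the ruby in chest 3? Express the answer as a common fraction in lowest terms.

Condition on the true location of the ruby.
If it is in chest 1 (prior 3/11): the guide has 2 equally likely choices, so probability 1/2; weight (3/11)·(1/2) = 3/22.
If it is in chest 2 (prior 5/11): the guide opened chest 2, so this case is ruled out; weight (5/11)·0 = 0.
If it is in chest 3 (prior 3/11): the guide has no choice, probability 1; weight (3/11)·1 = 3/11.
The weights sum to 9/22.
So P(the ruby in chest 3 | the guide opened chest 2) = (3/11) / (9/22) = 2/3.

2/3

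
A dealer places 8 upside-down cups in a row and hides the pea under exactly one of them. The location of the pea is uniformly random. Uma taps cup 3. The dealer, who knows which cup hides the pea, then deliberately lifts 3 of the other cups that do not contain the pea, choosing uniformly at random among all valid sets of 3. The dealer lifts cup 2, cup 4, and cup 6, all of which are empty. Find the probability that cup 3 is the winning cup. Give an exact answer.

Consider each possible location of the pea in turn.
If it is under any of cups 1, 5, 7, and 8 (prior 1/8 each): the dealer has 20 equally likely choices, so probability 1/20; weight (1/8)·(1/20) = 1/160 each.
If it is under any of cups 2, 4, and 6 (prior 1/8 each): that cup was opened and seen not to hold the prize — ruled out; weight (1/8)·0 = 0 each.
If it is under cup 3 (prior 1/8): the dealer has 35 equally likely choices, so probability 1/35; weight (1/8)·(1/35) = 1/280.
The weights sum to 1/35.
So P(the pea under cup 3 | the dealer opened cup 2, cup 4, and cup 6) = (1/280) / (1/35) = 1/8.

1/8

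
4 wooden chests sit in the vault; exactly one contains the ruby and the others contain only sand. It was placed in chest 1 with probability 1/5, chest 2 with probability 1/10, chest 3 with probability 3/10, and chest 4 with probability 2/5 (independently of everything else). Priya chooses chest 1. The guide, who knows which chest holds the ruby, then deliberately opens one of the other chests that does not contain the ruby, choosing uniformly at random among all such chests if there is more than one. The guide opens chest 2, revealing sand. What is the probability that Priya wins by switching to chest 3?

9/25

Condition on the true location of the ruby.
If it is in chest 1 (prior 1/5): the guide has 3 equally likely choices, so probability 1/3; weight (1/5)·(1/3) = 1/15.
If it is in chest 2 (prior 1/10): the guide opened chest 2, so this case is ruled out; weight (1/10)·0 = 0.
If it is in chest 3 (prior 3/10): the guide has 2 equally likely choices, so probability 1/2; weight (3/10)·(1/2) = 3/20.
If it is in chest 4 (prior 2/5): the guide has 2 equally likely choices, so probability 1/2; weight (2/5)·(1/2) = 1/5.
The weights sum to 5/12.
So P(the ruby in chest 3 | the guide opened chest 2) = (3/20) / (5/12) = 9/25.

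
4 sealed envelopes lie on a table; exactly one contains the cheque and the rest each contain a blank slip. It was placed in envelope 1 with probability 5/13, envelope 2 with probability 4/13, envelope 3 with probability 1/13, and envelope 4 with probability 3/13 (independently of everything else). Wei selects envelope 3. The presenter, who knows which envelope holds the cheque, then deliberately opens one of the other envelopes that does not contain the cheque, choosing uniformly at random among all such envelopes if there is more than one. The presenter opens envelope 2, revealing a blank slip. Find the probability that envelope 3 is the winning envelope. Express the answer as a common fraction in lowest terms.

Consider each possible location of the cheque in turn.
If it is in envelope 1 (prior 5/13): the presenter has 2 equally likely choices, so probability 1/2; weight (5/13)·(1/2) = 5/26.
If it is in envelope 2 (prior 4/13): the presenter opened envelope 2, so this case is ruled out; weight (4/13)·0 = 0.
If it is in envelope 3 (prior 1/13): the presenter has 3 equally likely choices, so probability 1/3; weight (1/13)·(1/3) = 1/39.
If it is in envelope 4 (prior 3/13): the presenter has 2 equally likely choices, so probability 1/2; weight (3/13)·(1/2) = 3/26.
The weights sum to 1/3.
So P(the cheque in envelope 3 | the presenter opened envelope 2) = (1/39) / (1/3) = 1/13.

1/13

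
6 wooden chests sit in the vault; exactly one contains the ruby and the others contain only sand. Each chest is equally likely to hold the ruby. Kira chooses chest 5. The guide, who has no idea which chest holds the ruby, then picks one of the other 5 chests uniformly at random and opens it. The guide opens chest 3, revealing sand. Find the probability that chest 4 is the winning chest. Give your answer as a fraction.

Apply Bayes' rule, conditioning on where the ruby actually is.
If it is in any of chests 1, 2, 4, 5, and 6 (prior 1/6 each): the guide picks chest 3 with probability 1/5 regardless, and it is not the prize; weight (1/6)·(1/5) = 1/30 each.
If it is in chest 3 (prior 1/6): the guide opened chest 3, so this case is ruled out; weight (1/6)·0 = 0.
The weights sum to 1/6.
So P(the ruby in chest 4 | the guide opened chest 3) = (1/30) / (1/6) = 1/5.

1/5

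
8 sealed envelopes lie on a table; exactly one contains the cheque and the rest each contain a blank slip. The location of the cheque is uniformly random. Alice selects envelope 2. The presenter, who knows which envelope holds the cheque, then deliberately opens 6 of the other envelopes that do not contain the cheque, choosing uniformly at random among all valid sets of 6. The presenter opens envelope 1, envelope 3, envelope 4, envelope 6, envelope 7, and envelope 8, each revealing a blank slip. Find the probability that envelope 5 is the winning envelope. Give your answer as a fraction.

Consider each possible location of the cheque in turn.
If it is in any of envelopes 1, 3, 4, 6, 7, and 8 (prior 1/8 each): that envelope was opened and seen not to hold the prize — ruled out; weight (1/8)·0 = 0 each.
If it is in envelope 2 (prior 1/8): the presenter has 7 equally likely choices, so probability 1/7; weight (1/8)·(1/7) = 1/56.
If it is in envelope 5 (prior 1/8): the presenter has no choice, probability 1; weight (1/8)·1 = 1/8.
The weights sum to 1/7.
So P(the cheque in envelope 5 | the presenter opened envelope 1, envelope 3, envelope 4, envelope 6, envelope 7, and envelope 8) = (1/8) / (1/7) = 7/8.

7/8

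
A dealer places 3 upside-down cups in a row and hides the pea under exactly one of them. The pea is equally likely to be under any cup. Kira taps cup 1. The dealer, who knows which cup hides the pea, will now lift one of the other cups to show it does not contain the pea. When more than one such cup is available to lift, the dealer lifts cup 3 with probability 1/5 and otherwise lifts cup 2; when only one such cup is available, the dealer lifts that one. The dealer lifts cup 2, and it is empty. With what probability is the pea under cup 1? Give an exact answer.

Condition on the true location of the pea.
If it is under cup 1 (prior 1/3): cup 3 is available but not opened, probability 4/5; weight (1/3)·(4/5) = 4/15.
If it is under cup 2 (prior 1/3): the dealer opened cup 2, so this case is ruled out; weight (1/3)·0 = 0.
If it is under cup 3 (prior 1/3): only cup 2 is available, probability 1; weight (1/3)·1 = 1/3.
The weights sum to 3/5.
So P(the pea under cup 1 | the dealer opened cup 2) = (4/15) / (3/5) = 4/9.

4/9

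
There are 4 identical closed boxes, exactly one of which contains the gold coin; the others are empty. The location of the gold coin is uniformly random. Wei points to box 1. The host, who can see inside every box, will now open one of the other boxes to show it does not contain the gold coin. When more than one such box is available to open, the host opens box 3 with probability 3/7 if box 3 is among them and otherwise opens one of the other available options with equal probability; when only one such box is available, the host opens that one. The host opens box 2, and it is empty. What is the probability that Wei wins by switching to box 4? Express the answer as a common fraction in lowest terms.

8/19

Condition on the true location of the gold coin.
If it is in box 1 (prior 1/4): box 3 is available but not opened; box 2 gets probability (1 − 3/7)/2 = 2/7; weight (1/4)·(2/7) = 1/14.
If it is in box 2 (prior 1/4): the host opened box 2, so this case is ruled out; weight (1/4)·0 = 0.
If it is in box 3 (prior 1/4): box 3 holds the prize so is unavailable; the host chooses uniformly among the 2 others, probability 1/2; weight (1/4)·(1/2) = 1/8.
If it is in box 4 (prior 1/4): box 3 is available but not opened, probability 4/7; weight (1/4)·(4/7) = 1/7.
The weights sum to 19/56.
So P(the gold coin in box 4 | the host opened box 2) = (1/7) / (19/56) = 8/19.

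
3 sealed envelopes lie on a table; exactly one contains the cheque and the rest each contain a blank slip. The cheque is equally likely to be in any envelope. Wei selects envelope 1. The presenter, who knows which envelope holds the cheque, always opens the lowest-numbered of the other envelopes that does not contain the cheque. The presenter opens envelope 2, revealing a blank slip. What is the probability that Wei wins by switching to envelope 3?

Apply Bayes' rule, conditioning on where the cheque actually is.
If it is in either of envelopes 1 and 3 (prior 1/3 each): envelope 2 is the lowest-numbered option available, probability 1; weight (1/3)·1 = 1/3 each.
If it is in envelope 2 (prior 1/3): the presenter opened envelope 2, so this case is ruled out; weight (1/3)·0 = 0.
The weights sum to 2/3.
So P(the cheque in envelope 3 | the presenter opened envelope 2) = (1/3) / (2/3) = 1/2.

1/2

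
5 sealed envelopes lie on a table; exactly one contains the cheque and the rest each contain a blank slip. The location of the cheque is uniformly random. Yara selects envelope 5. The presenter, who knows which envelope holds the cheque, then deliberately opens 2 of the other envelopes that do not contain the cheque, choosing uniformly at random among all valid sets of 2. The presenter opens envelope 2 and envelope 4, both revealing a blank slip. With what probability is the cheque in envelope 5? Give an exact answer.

Apply Bayes' rule, conditioning on where the cheque actually is.
If it is in either of envelopes 1 and 3 (prior 1/5 each): the presenter has 3 equally likely choices, so probability 1/3; weight (1/5)·(1/3) = 1/15 each.
If it is in either of envelopes 2 and 4 (prior 1/5 each): that envelope was opened and seen not to hold the prize — ruled out; weight (1/5)·0 = 0 each.
If it is in envelope 5 (prior 1/5): the presenter has 6 equally likely choices, so probability 1/6; weight (1/5)·(1/6) = 1/30.
The weights sum to 1/6.
So P(the cheque in envelope 5 | the presenter opened envelope 2 and envelope 4) = (1/30) / (1/6) = 1/5.

1/5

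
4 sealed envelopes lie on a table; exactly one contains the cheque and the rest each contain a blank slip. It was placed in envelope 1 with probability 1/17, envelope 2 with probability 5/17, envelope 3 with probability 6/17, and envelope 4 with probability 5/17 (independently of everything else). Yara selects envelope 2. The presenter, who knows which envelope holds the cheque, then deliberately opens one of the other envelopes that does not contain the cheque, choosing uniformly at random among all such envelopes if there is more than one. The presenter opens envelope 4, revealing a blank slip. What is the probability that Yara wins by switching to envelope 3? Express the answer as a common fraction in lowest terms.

Condition on the true location of the cheque.
If it is in envelope 1 (prior 1/17): the presenter has 2 equally likely choices, so probability 1/2; weight (1/17)·(1/2) = 1/34.
If it is in envelope 2 (prior 5/17): the presenter has 3 equally likely choices, so probability 1/3; weight (5/17)·(1/3) = 5/51.
If it is in envelope 3 (prior 6/17): the presenter has 2 equally likely choices, so probability 1/2; weight (6/17)·(1/2) = 3/17.
If it is in envelope 4 (prior 5/17): the presenter opened envelope 4, so this case is ruled out; weight (5/17)·0 = 0.
The weights sum to 31/102.
So P(the cheque in envelope 3 | the presenter opened envelope 4) = (3/17) / (31/102) = 18/31.

18/31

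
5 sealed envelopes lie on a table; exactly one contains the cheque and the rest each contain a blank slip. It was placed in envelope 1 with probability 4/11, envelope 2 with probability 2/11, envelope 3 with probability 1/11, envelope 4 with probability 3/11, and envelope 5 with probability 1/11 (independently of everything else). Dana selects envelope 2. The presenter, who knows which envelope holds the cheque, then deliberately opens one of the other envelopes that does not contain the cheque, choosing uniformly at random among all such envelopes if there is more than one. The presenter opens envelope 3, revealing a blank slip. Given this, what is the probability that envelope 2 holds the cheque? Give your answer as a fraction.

Condition on the true location of the cheque.
If it is in envelope 1 (prior 4/11): the presenter has 3 equally likely choices, so probability 1/3; weight (4/11)·(1/3) = 4/33.
If it is in envelope 2 (prior 2/11): the presenter has 4 equally likely choices, so probability 1/4; weight (2/11)·(1/4) = 1/22.
If it is in envelope 3 (prior 1/11): the presenter opened envelope 3, so this case is ruled out; weight (1/11)·0 = 0.
If it is in envelope 4 (prior 3/11): the presenter has 3 equally likely choices, so probability 1/3; weight (3/11)·(1/3) = 1/11.
If it is in envelope 5 (prior 1/11): the presenter has 3 equally likely choices, so probability 1/3; weight (1/11)·(1/3) = 1/33.
The weights sum to 19/66.
So P(the cheque in envelope 2 | the presenter opened envelope 3) = (1/22) / (19/66) = 3/19.

3/19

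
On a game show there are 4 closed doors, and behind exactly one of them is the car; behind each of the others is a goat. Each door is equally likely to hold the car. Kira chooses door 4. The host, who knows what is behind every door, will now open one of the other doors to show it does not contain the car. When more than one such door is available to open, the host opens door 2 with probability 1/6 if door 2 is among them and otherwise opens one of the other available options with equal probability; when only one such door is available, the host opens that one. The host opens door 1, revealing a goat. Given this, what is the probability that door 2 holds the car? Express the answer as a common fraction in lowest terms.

Apply Bayes' rule, conditioning on where the car actually is.
If it is behind door 1 (prior 1/4): the host opened door 1, so this case is ruled out; weight (1/4)·0 = 0.
If it is behind door 2 (prior 1/4): door 2 holds the prize so is unavailable; the host chooses uniformly among the 2 others, probability 1/2; weight (1/4)·(1/2) = 1/8.
If it is behind door 3 (prior 1/4): door 2 is available but not opened, probability 5/6; weight (1/4)·(5/6) = 5/24.
If it is behind door 4 (prior 1/4): door 2 is available but not opened; door 1 gets probability (1 − 1/6)/2 = 5/12; weight (1/4)·(5/12) = 5/48.
The weights sum to 7/16.
So P(the car behind door 2 | the host opened door 1) = (1/8) / (7/16) = 2/7.

2/7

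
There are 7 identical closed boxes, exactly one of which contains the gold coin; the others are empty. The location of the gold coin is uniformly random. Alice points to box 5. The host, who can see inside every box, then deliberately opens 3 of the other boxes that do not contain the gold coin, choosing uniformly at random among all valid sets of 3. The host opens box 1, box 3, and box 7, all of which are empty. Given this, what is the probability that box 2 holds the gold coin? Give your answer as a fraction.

2/7

Condition on the true location of the gold coin.
If it is in any of boxes 1, 3, and 7 (prior 1/7 each): that box was opened and seen not to hold the prize — ruled out; weight (1/7)·0 = 0 each.
If it is in any of boxes 2, 4, and 6 (prior 1/7 each): the host has 10 equally likely choices, so probability 1/10; weight (1/7)·(1/10) = 1/70 each.
If it is in box 5 (prior 1/7): the host has 20 equally likely choices, so probability 1/20; weight (1/7)·(1/20) = 1/140.
The weights sum to 1/20.
So P(the gold coin in box 2 | the host opened box 1, box 3, and box 7) = (1/70) / (1/20) = 2/7.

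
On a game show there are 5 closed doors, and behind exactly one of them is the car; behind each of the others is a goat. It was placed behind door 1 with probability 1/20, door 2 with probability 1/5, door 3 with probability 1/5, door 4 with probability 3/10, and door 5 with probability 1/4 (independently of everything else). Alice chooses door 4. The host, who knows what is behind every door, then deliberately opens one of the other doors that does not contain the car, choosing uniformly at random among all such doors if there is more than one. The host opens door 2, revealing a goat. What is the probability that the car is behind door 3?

Consider each possible location of the car in turn.
If it is behind door 1 (prior 1/20): the host has 3 equally likely choices, so probability 1/3; weight (1/20)·(1/3) = 1/60.
If it is behind door 2 (prior 1/5): the host opened door 2, so this case is ruled out; weight (1/5)·0 = 0.
If it is behind door 3 (prior 1/5): the host has 3 equally likely choices, so probability 1/3; weight (1/5)·(1/3) = 1/15.
If it is behind door 4 (prior 3/10): the host has 4 equally likely choices, so probability 1/4; weight (3/10)·(1/4) = 3/40.
If it is behind door 5 (prior 1/4): the host has 3 equally likely choices, so probability 1/3; weight (1/4)·(1/3) = 1/12.
The weights sum to 29/120.
So P(the car behind door 3 | the host opened door 2) = (1/15) / (29/120) = 8/29.

8/29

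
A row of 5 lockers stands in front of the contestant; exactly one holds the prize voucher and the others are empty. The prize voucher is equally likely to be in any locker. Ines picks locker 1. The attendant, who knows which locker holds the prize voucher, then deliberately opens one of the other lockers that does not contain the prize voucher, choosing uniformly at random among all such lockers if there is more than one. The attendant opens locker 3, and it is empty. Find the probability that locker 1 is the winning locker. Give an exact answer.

Apply Bayes' rule, conditioning on where the prize voucher actually is.
If it is in locker 1 (prior 1/5): the attendant has 4 equally likely choices, so probability 1/4; weight (1/5)·(1/4) = 1/20.
If it is in any of lockers 2, 4, and 5 (prior 1/5 each): the attendant has 3 equally likely choices, so probability 1/3; weight (1/5)·(1/3) = 1/15 each.
If it is in locker 3 (prior 1/5): the attendant opened locker 3, so this case is ruled out; weight (1/5)·0 = 0.
The weights sum to 1/4.
So P(the prize voucher in locker 1 | the attendant opened locker 3) = (1/20) / (1/4) = 1/5.

1/5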